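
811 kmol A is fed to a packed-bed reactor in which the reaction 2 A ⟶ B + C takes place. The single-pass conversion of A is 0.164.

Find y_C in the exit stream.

0.082

A reacted = 0.164 × 811 = 133 kmol; ν_A = −2, so ξ = 133/2 = 66.5 kmol.
Outlet amounts (n = n₀ + ν ξ):
  A: 811 − 2(66.5) = 678
  B: 0 + 1(66.5) = 66.5
  C: 0 + 1(66.5) = 66.5
Total out = 811 kmol; y_C = 66.5 / 811 = 0.082.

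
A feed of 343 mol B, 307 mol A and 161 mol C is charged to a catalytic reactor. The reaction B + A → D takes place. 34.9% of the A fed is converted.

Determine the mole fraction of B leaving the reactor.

A reacted = 0.349 × 307 = 107.1 mol; ν_A = −1, so ξ = 107.1/1 = 107.1 mol.
Outlet amounts (n = n₀ + ν ξ):
  B: 343 − 1(107.1) = 235.9
  A: 307 − 1(107.1) = 199.9
  D: 0 + 1(107.1) = 107.1
  C: 161 (inert)
Total out = 703.9 mol; y_B = 235.9 / 703.9 = 0.3351.

0.335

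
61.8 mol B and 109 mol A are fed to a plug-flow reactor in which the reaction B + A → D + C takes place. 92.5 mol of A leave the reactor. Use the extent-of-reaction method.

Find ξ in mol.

ξ = 16.5 mol

For A: n = n₀ − 1ξ → 92.5 = 109 − 1ξ, giving ξ = 16.5 mol.
Outlet amounts (n = n₀ + ν ξ):
  B: 61.8 − 1(16.5) = 45.3
  A: 109 − 1(16.5) = 92.5
  D: 0 + 1(16.5) = 16.5
  C: 0 + 1(16.5) = 16.5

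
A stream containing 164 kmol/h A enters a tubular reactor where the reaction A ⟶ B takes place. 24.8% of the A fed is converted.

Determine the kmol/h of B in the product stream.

40.7 kmol/h

A reacted = 0.248 × 164 = 40.67 kmol/h; ν_A = −1, so ξ = 40.67/1 = 40.67 kmol/h.
Outlet amounts (n = n₀ + ν ξ):
  A: 164 − 1(40.67) = 123.3
  B: 0 + 1(40.67) = 40.67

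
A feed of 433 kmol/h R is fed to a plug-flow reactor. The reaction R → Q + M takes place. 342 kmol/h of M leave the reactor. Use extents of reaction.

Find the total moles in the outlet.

775 kmol/h

For M: n = n₀ + 1ξ → 342 = 0 + 1ξ, giving ξ = 342 kmol/h.
Outlet amounts (n = n₀ + ν ξ):
  R: 433 − 1(342) = 91
  Q: 0 + 1(342) = 342
  M: 0 + 1(342) = 342
Total out = 91 + 342 + 342 = 775 kmol/h.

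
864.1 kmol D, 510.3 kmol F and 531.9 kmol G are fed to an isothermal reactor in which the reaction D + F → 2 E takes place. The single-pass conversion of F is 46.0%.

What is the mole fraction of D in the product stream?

0.33

F reacted = 0.46 × 510.3 = 234.7 kmol; ν_F = −1, so ξ = 234.7/1 = 234.7 kmol.
Outlet amounts (n = n₀ + ν ξ):
  D: 864.1 − 1(234.7) = 629.4
  F: 510.3 − 1(234.7) = 275.6
  E: 0 + 2(234.7) = 469.5
  G: 531.9 (inert)
Total out = 1906 kmol; y_D = 629.4 / 1906 = 0.3301.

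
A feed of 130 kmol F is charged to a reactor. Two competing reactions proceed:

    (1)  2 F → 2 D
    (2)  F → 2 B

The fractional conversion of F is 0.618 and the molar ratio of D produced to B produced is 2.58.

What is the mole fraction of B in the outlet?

Conversion of F: F consumed = 0.618 × 130 = 80.34 kmol = 2ξ₁ + 1ξ₂.
Selectivity: 2ξ₁ / (2ξ₂) = 2.58 → ξ₁ = 2.58 ξ₂.
Substitute: (2·2.58 + 1) ξ₂ = 80.34 → ξ₂ = 13.04 kmol, ξ₁ = 33.65 kmol.
Outlet amounts (n = n₀ + Σ ν·ξ):
  F: 130 − 2(33.65) − 1(13.04) = 49.66
  D: 0 + 2(33.65) = 67.3
  B: 0 + 2(13.04) = 26.08
Total out = 143 kmol; y_B = 26.08 / 143 = 0.1824.

0.182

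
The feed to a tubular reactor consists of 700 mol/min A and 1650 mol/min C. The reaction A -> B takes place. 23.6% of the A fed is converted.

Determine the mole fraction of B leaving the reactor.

0.0703

A reacted = 0.236 × 700 = 165.2 mol/min; ν_A = −1, so ξ = 165.2/1 = 165.2 mol/min.
Outlet amounts (n = n₀ + ν ξ):
  A: 700 − 1(165.2) = 534.8
  B: 0 + 1(165.2) = 165.2
  C: 1650 (inert)
Total out = 2350 mol/min; y_B = 165.2 / 2350 = 0.0703.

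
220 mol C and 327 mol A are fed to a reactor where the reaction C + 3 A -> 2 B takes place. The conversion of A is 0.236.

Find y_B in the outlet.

A reacted = 0.236 × 327 = 77.17 mol; ν_A = −3, so ξ = 77.17/3 = 25.72 mol.
Outlet amounts (n = n₀ + ν ξ):
  C: 220 − 1(25.72) = 194.3
  A: 327 − 3(25.72) = 249.8
  B: 0 + 2(25.72) = 51.45
Total out = 495.6 mol; y_B = 51.45 / 495.6 = 0.1038.

0.104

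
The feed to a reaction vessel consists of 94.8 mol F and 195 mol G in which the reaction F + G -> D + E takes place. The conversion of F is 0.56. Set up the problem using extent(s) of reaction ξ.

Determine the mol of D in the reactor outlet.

53.1 mol

F reacted = 0.56 × 94.8 = 53.09 mol; ν_F = −1, so ξ = 53.09/1 = 53.09 mol.
Outlet amounts (n = n₀ + ν ξ):
  F: 94.8 − 1(53.09) = 41.71
  G: 195 − 1(53.09) = 141.9
  D: 0 + 1(53.09) = 53.09
  E: 0 + 1(53.09) = 53.09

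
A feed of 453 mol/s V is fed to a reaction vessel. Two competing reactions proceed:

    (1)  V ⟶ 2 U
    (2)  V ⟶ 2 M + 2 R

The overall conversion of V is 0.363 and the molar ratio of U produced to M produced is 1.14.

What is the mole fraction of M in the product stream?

Conversion of V: V consumed = 0.363 × 453 = 164.4 mol/s = 1ξ₁ + 1ξ₂.
Selectivity: 2ξ₁ / (2ξ₂) = 1.14 → ξ₁ = 1.14 ξ₂.
Substitute: (1·1.14 + 1) ξ₂ = 164.4 → ξ₂ = 76.84 mol/s, ξ₁ = 87.6 mol/s.
Outlet amounts (n = n₀ + Σ ν·ξ):
  V: 453 − 1(87.6) − 1(76.84) = 288.6
  U: 0 + 2(87.6) = 175.2
  M: 0 + 2(76.84) = 153.7
  R: 0 + 2(76.84) = 153.7
Total out = 771.1 mol/s; y_M = 153.7 / 771.1 = 0.1993.

0.199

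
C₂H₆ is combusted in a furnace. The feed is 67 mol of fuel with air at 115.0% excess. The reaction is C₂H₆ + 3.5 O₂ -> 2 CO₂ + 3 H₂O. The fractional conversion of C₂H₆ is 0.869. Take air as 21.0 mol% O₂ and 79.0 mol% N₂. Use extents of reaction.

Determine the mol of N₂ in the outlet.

1900 mol

Stoichiometric O₂ = 3.5 × 67 = 234.5 mol; O₂ fed = 234.5 × 2.150 = 504.2 mol.
N₂ fed = 504.2 × 79/21 = 1897 mol.
Fuel reacted = 0.869 × 67 → ξ = 58.22 mol.
Outlet (n = n₀ + ν ξ):
  C₂H₆: 67 − 1(58.22) = 8.777
  O₂: 504.2 − 3.5(58.22) = 300.4
  N₂: 1897 (inert)
  CO₂: 0 + 2(58.22) = 116.4
  H₂O: 0 + 3(58.22) = 174.7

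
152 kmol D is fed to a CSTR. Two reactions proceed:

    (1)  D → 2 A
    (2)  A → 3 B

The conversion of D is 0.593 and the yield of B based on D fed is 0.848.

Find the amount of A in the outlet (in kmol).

Conversion of D: D consumed = 1ξ₁ = 0.593 × 152 → ξ₁ = 90.14 kmol.
Yield of B: 3ξ₂ / 152 = 0.848 → ξ₂ = 42.97 kmol.
Outlet amounts (n = n₀ + Σ ν·ξ):
  D: 152 − 1(90.14) = 61.86
  A: 0 + 2(90.14) − 1(42.97) = 137.3
  B: 0 + 3(42.97) = 128.9

137 kmol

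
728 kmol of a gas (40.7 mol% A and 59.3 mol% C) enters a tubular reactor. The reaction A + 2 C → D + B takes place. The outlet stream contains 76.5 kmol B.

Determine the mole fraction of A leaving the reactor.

0.337

For B: n = n₀ + 1ξ → 76.5 = 0 + 1ξ, giving ξ = 76.5 kmol.
Outlet amounts (n = n₀ + ν ξ):
  A: 296.3 − 1(76.5) = 219.8
  C: 431.7 − 2(76.5) = 278.7
  D: 0 + 1(76.5) = 76.5
  B: 0 + 1(76.5) = 76.5
Total out = 651.5 kmol; y_A = 219.8 / 651.5 = 0.3374.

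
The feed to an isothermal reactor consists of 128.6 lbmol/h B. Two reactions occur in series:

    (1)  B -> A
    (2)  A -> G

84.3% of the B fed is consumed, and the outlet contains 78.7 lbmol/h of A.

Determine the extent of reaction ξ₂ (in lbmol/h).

Conversion of B: B consumed = 1ξ₁ = 0.843 × 128.6 → ξ₁ = 108.4 lbmol/h.
A balance: n_A = 0 + 1ξ₁ − 1ξ₂ = 78.7 → ξ₂ = (1·108.4 − 78.7)/1 = 29.71 lbmol/h.
Outlet amounts (n = n₀ + Σ ν·ξ):
  B: 128.6 − 1(108.4) = 20.19
  A: 0 + 1(108.4) − 1(29.71) = 78.7
  G: 0 + 1(29.71) = 29.71

ξ₂ = 29.7 lbmol/h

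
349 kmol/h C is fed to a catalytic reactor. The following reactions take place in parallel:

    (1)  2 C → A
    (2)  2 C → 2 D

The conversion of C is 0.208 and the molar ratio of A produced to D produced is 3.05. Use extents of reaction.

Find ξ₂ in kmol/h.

Conversion of C: C consumed = 0.208 × 349 = 72.59 kmol/h = 2ξ₁ + 2ξ₂.
Selectivity: 1ξ₁ / (2ξ₂) = 3.05 → ξ₁ = 6.1 ξ₂.
Substitute: (2·6.1 + 2) ξ₂ = 72.59 → ξ₂ = 5.112 kmol/h, ξ₁ = 31.18 kmol/h.
Outlet amounts (n = n₀ + Σ ν·ξ):
  C: 349 − 2(31.18) − 2(5.112) = 276.4
  A: 0 + 1(31.18) = 31.18
  D: 0 + 2(5.112) = 10.22

ξ₂ = 5.11 kmol/h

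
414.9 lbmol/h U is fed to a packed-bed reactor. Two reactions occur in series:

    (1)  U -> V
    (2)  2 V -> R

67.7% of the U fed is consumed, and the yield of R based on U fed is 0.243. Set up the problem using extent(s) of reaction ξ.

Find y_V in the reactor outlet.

Conversion of U: U consumed = 1ξ₁ = 0.677 × 414.9 → ξ₁ = 280.9 lbmol/h.
Yield of R: 1ξ₂ / 414.9 = 0.243 → ξ₂ = 100.8 lbmol/h.
Outlet amounts (n = n₀ + Σ ν·ξ):
  U: 414.9 − 1(280.9) = 134
  V: 0 + 1(280.9) − 2(100.8) = 79.25
  R: 0 + 1(100.8) = 100.8
Total out = 314.1 lbmol/h; y_V = 79.25 / 314.1 = 0.2523.

0.252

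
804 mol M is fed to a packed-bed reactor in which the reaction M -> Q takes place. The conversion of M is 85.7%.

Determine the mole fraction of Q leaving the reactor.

0.857

M reacted = 0.857 × 804 = 689 mol; ν_M = −1, so ξ = 689/1 = 689 mol.
Outlet amounts (n = n₀ + ν ξ):
  M: 804 − 1(689) = 115
  Q: 0 + 1(689) = 689
Total out = 804 mol; y_Q = 689 / 804 = 0.857.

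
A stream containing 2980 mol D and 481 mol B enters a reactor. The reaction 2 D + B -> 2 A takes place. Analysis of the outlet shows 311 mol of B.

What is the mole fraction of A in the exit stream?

For B: n = n₀ − 1ξ → 311 = 481 − 1ξ, giving ξ = 170 mol.
Outlet amounts (n = n₀ + ν ξ):
  D: 2980 − 2(170) = 2640
  B: 481 − 1(170) = 311
  A: 0 + 2(170) = 340
Total out = 3291 mol; y_A = 340 / 3291 = 0.1033.

0.103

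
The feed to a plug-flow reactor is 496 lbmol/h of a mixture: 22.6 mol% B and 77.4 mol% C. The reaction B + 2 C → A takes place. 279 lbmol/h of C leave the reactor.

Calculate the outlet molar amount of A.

52.5 lbmol/h

For C: n = n₀ − 2ξ → 279 = 383.9 − 2ξ, giving ξ = 52.45 lbmol/h.
Outlet amounts (n = n₀ + ν ξ):
  B: 112.1 − 1(52.45) = 59.64
  C: 383.9 − 2(52.45) = 279
  A: 0 + 1(52.45) = 52.45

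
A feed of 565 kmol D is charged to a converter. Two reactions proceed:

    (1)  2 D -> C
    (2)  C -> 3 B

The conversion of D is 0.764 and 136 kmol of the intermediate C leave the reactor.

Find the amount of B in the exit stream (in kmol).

Conversion of D: D consumed = 2ξ₁ = 0.764 × 565 → ξ₁ = 215.8 kmol.
C balance: n_C = 0 + 1ξ₁ − 1ξ₂ = 136 → ξ₂ = (1·215.8 − 136)/1 = 79.83 kmol.
Outlet amounts (n = n₀ + Σ ν·ξ):
  D: 565 − 2(215.8) = 133.3
  C: 0 + 1(215.8) − 1(79.83) = 136
  B: 0 + 3(79.83) = 239.5

239 kmol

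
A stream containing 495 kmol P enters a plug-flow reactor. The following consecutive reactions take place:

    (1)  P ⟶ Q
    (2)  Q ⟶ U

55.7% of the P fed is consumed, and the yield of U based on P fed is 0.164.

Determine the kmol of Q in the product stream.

195 kmol

Conversion of P: P consumed = 1ξ₁ = 0.557 × 495 → ξ₁ = 275.7 kmol.
Yield of U: 1ξ₂ / 495 = 0.164 → ξ₂ = 81.18 kmol.
Outlet amounts (n = n₀ + Σ ν·ξ):
  P: 495 − 1(275.7) = 219.3
  Q: 0 + 1(275.7) − 1(81.18) = 194.5
  U: 0 + 1(81.18) = 81.18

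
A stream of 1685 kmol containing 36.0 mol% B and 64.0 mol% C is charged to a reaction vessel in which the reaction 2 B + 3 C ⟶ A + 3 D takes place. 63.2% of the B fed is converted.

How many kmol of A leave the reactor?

B reacted = 0.632 × 606.6 = 383.4 kmol; ν_B = −2, so ξ = 383.4/2 = 191.7 kmol.
Outlet amounts (n = n₀ + ν ξ):
  B: 606.6 − 2(191.7) = 223.2
  C: 1078 − 3(191.7) = 503.3
  A: 0 + 1(191.7) = 191.7
  D: 0 + 3(191.7) = 575.1

192 kmol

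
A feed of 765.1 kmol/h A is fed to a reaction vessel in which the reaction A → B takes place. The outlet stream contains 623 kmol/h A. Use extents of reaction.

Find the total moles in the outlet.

765 kmol/h

For A: n = n₀ − 1ξ → 623 = 765.1 − 1ξ, giving ξ = 142.1 kmol/h.
Outlet amounts (n = n₀ + ν ξ):
  A: 765.1 − 1(142.1) = 623
  B: 0 + 1(142.1) = 142.1
Total out = 623 + 142.1 = 765.1 kmol/h.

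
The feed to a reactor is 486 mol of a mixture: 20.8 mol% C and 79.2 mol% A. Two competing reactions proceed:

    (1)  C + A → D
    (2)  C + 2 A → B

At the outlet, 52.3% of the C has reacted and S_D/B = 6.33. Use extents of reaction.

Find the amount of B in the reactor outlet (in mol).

Conversion of C: C consumed = 0.523 × 101.1 = 52.87 mol = 1ξ₁ + 1ξ₂.
Selectivity: 1ξ₁ / (1ξ₂) = 6.33 → ξ₁ = 6.33 ξ₂.
Substitute: (1·6.33 + 1) ξ₂ = 52.87 → ξ₂ = 7.213 mol, ξ₁ = 45.66 mol.
Outlet amounts (n = n₀ + Σ ν·ξ):
  C: 101.1 − 1(45.66) − 1(7.213) = 48.22
  A: 384.9 − 1(45.66) − 2(7.213) = 324.8
  D: 0 + 1(45.66) = 45.66
  B: 0 + 1(7.213) = 7.213

7.21 mol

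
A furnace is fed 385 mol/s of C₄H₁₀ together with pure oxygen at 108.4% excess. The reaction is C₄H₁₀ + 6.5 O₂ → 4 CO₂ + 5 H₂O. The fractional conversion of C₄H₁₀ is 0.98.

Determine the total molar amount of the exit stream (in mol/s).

Stoichiometric O₂ = 6.5 × 385 = 2502 mol/s; O₂ fed = 2502 × 2.084 = 5215 mol/s.
Fuel reacted = 0.98 × 385 → ξ = 377.3 mol/s.
Outlet (n = n₀ + ν ξ):
  C₄H₁₀: 385 − 1(377.3) = 7.7
  O₂: 5215 − 6.5(377.3) = 2763
  CO₂: 0 + 4(377.3) = 1509
  H₂O: 0 + 5(377.3) = 1886
Total out = 7.7 + 2763 + 1509 + 1886 = 6166 mol/s.

6170 mol/s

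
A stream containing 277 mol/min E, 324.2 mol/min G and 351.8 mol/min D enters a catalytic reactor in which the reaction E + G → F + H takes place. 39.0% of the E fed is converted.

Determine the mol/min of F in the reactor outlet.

108 mol/min

E reacted = 0.39 × 277 = 108 mol/min; ν_E = −1, so ξ = 108/1 = 108 mol/min.
Outlet amounts (n = n₀ + ν ξ):
  E: 277 − 1(108) = 169
  G: 324.2 − 1(108) = 216.2
  F: 0 + 1(108) = 108
  H: 0 + 1(108) = 108
  D: 351.8 (inert)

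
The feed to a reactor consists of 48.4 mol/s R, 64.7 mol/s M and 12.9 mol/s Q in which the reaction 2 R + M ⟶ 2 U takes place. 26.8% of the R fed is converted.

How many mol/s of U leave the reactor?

13 mol/s

R reacted = 0.268 × 48.4 = 12.97 mol/s; ν_R = −2, so ξ = 12.97/2 = 6.486 mol/s.
Outlet amounts (n = n₀ + ν ξ):
  R: 48.4 − 2(6.486) = 35.43
  M: 64.7 − 1(6.486) = 58.21
  U: 0 + 2(6.486) = 12.97
  Q: 12.9 (inert)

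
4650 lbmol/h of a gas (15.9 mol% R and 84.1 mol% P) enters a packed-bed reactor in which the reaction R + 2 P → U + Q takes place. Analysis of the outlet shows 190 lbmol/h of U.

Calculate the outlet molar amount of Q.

190 lbmol/h

For U: n = n₀ + 1ξ → 190 = 0 + 1ξ, giving ξ = 190 lbmol/h.
Outlet amounts (n = n₀ + ν ξ):
  R: 739.4 − 1(190) = 549.4
  P: 3911 − 2(190) = 3531
  U: 0 + 1(190) = 190
  Q: 0 + 1(190) = 190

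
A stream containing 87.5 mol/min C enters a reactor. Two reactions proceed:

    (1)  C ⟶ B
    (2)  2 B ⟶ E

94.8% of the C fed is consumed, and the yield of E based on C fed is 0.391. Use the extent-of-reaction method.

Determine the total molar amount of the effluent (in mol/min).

53.3 mol/min

Conversion of C: C consumed = 1ξ₁ = 0.948 × 87.5 → ξ₁ = 82.95 mol/min.
Yield of E: 1ξ₂ / 87.5 = 0.391 → ξ₂ = 34.21 mol/min.
Outlet amounts (n = n₀ + Σ ν·ξ):
  C: 87.5 − 1(82.95) = 4.55
  B: 0 + 1(82.95) − 2(34.21) = 14.53
  E: 0 + 1(34.21) = 34.21
Total out = 4.55 + 14.53 + 34.21 = 53.29 mol/min.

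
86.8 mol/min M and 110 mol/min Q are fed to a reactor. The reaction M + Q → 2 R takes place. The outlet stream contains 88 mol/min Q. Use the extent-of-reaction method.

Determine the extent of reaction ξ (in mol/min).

For Q: n = n₀ − 1ξ → 88 = 110 − 1ξ, giving ξ = 22 mol/min.
Outlet amounts (n = n₀ + ν ξ):
  M: 86.8 − 1(22) = 64.8
  Q: 110 − 1(22) = 88
  R: 0 + 2(22) = 44

ξ = 22 mol/min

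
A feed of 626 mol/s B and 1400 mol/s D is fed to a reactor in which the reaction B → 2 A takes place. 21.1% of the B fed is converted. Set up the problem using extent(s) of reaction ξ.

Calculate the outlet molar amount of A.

264 mol/s

B reacted = 0.211 × 626 = 132.1 mol/s; ν_B = −1, so ξ = 132.1/1 = 132.1 mol/s.
Outlet amounts (n = n₀ + ν ξ):
  B: 626 − 1(132.1) = 493.9
  A: 0 + 2(132.1) = 264.2
  D: 1400 (inert)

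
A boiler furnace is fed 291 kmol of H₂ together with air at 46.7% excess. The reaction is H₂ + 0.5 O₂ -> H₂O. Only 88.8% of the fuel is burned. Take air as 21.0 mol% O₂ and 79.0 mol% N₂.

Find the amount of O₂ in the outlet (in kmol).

84.2 kmol

Stoichiometric O₂ = 0.5 × 291 = 145.5 kmol; O₂ fed = 145.5 × 1.467 = 213.4 kmol.
N₂ fed = 213.4 × 79/21 = 803 kmol.
Fuel reacted = 0.888 × 291 → ξ = 258.4 kmol.
Outlet (n = n₀ + ν ξ):
  H₂: 291 − 1(258.4) = 32.59
  O₂: 213.4 − 0.5(258.4) = 84.24
  N₂: 803 (inert)
  H₂O: 0 + 1(258.4) = 258.4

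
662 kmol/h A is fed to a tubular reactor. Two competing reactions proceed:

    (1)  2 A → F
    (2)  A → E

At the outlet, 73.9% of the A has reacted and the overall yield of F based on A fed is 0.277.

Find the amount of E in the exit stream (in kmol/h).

Yield of F: 1ξ₁ / 662 = 0.277 → ξ₁ = 183.4 kmol/h.
Conversion of A: 2ξ₁ + 1ξ₂ = 0.739 × 662 = 489.2 → ξ₂ = 122.5 kmol/h.
Outlet amounts (n = n₀ + Σ ν·ξ):
  A: 662 − 2(183.4) − 1(122.5) = 172.8
  F: 0 + 1(183.4) = 183.4
  E: 0 + 1(122.5) = 122.5

122 kmol/h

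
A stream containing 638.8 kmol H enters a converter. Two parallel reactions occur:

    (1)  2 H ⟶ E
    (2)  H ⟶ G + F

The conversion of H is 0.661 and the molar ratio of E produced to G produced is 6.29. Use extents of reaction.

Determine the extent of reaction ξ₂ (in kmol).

ξ₂ = 31.1 kmol

Conversion of H: H consumed = 0.661 × 638.8 = 422.2 kmol = 2ξ₁ + 1ξ₂.
Selectivity: 1ξ₁ / (1ξ₂) = 6.29 → ξ₁ = 6.29 ξ₂.
Substitute: (2·6.29 + 1) ξ₂ = 422.2 → ξ₂ = 31.09 kmol, ξ₁ = 195.6 kmol.
Outlet amounts (n = n₀ + Σ ν·ξ):
  H: 638.8 − 2(195.6) − 1(31.09) = 216.6
  E: 0 + 1(195.6) = 195.6
  G: 0 + 1(31.09) = 31.09
  F: 0 + 1(31.09) = 31.09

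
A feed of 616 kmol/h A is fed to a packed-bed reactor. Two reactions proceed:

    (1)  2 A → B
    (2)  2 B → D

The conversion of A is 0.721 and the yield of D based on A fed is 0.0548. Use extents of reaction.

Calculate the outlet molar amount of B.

155 kmol/h

Conversion of A: A consumed = 2ξ₁ = 0.721 × 616 → ξ₁ = 222.1 kmol/h.
Yield of D: 1ξ₂ / 616 = 0.0548 → ξ₂ = 33.76 kmol/h.
Outlet amounts (n = n₀ + Σ ν·ξ):
  A: 616 − 2(222.1) = 171.9
  B: 0 + 1(222.1) − 2(33.76) = 154.6
  D: 0 + 1(33.76) = 33.76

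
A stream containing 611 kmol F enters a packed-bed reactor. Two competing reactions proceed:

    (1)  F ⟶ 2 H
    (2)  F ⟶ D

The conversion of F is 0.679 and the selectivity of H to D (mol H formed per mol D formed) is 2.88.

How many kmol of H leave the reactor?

Conversion of F: F consumed = 0.679 × 611 = 414.9 kmol = 1ξ₁ + 1ξ₂.
Selectivity: 2ξ₁ / (1ξ₂) = 2.88 → ξ₁ = 1.44 ξ₂.
Substitute: (1·1.44 + 1) ξ₂ = 414.9 → ξ₂ = 170 kmol, ξ₁ = 244.8 kmol.
Outlet amounts (n = n₀ + Σ ν·ξ):
  F: 611 − 1(244.8) − 1(170) = 196.1
  H: 0 + 2(244.8) = 489.7
  D: 0 + 1(170) = 170

490 kmol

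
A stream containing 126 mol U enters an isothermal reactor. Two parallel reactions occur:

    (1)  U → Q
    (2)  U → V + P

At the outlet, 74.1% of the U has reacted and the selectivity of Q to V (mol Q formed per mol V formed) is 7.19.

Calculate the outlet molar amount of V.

Conversion of U: U consumed = 0.741 × 126 = 93.37 mol = 1ξ₁ + 1ξ₂.
Selectivity: 1ξ₁ / (1ξ₂) = 7.19 → ξ₁ = 7.19 ξ₂.
Substitute: (1·7.19 + 1) ξ₂ = 93.37 → ξ₂ = 11.4 mol, ξ₁ = 81.97 mol.
Outlet amounts (n = n₀ + Σ ν·ξ):
  U: 126 − 1(81.97) − 1(11.4) = 32.63
  Q: 0 + 1(81.97) = 81.97
  V: 0 + 1(11.4) = 11.4
  P: 0 + 1(11.4) = 11.4

11.4 mol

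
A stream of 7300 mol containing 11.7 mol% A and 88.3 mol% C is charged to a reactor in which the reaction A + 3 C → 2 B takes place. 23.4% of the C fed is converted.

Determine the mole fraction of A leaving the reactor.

0.0558

C reacted = 0.234 × 6446 = 1508 mol; ν_C = −3, so ξ = 1508/3 = 502.8 mol.
Outlet amounts (n = n₀ + ν ξ):
  A: 854.1 − 1(502.8) = 351.3
  C: 6446 − 3(502.8) = 4938
  B: 0 + 2(502.8) = 1006
Total out = 6294 mol; y_A = 351.3 / 6294 = 0.05581.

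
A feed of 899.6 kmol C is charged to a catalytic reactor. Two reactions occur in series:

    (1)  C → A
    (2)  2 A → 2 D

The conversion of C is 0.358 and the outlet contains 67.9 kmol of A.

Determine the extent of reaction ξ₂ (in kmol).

ξ₂ = 127 kmol

Conversion of C: C consumed = 1ξ₁ = 0.358 × 899.6 → ξ₁ = 322.1 kmol.
A balance: n_A = 0 + 1ξ₁ − 2ξ₂ = 67.9 → ξ₂ = (1·322.1 − 67.9)/2 = 127.1 kmol.
Outlet amounts (n = n₀ + Σ ν·ξ):
  C: 899.6 − 1(322.1) = 577.5
  A: 0 + 1(322.1) − 2(127.1) = 67.9
  D: 0 + 2(127.1) = 254.2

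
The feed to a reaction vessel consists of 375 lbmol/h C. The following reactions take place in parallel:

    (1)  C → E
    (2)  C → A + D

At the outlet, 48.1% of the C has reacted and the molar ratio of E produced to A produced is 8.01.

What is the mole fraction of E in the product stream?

Conversion of C: C consumed = 0.481 × 375 = 180.4 lbmol/h = 1ξ₁ + 1ξ₂.
Selectivity: 1ξ₁ / (1ξ₂) = 8.01 → ξ₁ = 8.01 ξ₂.
Substitute: (1·8.01 + 1) ξ₂ = 180.4 → ξ₂ = 20.02 lbmol/h, ξ₁ = 160.4 lbmol/h.
Outlet amounts (n = n₀ + Σ ν·ξ):
  C: 375 − 1(160.4) − 1(20.02) = 194.6
  E: 0 + 1(160.4) = 160.4
  A: 0 + 1(20.02) = 20.02
  D: 0 + 1(20.02) = 20.02
Total out = 395 lbmol/h; y_E = 160.4 / 395 = 0.4059.

0.406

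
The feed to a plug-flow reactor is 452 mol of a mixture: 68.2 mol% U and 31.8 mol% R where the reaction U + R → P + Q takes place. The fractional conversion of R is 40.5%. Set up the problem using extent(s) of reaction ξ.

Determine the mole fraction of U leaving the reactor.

0.553

R reacted = 0.405 × 143.7 = 58.21 mol; ν_R = −1, so ξ = 58.21/1 = 58.21 mol.
Outlet amounts (n = n₀ + ν ξ):
  U: 308.3 − 1(58.21) = 250.1
  R: 143.7 − 1(58.21) = 85.52
  P: 0 + 1(58.21) = 58.21
  Q: 0 + 1(58.21) = 58.21
Total out = 452 mol; y_U = 250.1 / 452 = 0.5532.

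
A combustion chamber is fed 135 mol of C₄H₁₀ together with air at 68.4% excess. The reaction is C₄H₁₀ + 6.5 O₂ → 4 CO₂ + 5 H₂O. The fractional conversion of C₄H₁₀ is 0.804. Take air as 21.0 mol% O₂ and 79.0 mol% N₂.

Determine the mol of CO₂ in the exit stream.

434 mol

Stoichiometric O₂ = 6.5 × 135 = 877.5 mol; O₂ fed = 877.5 × 1.684 = 1478 mol.
N₂ fed = 1478 × 79/21 = 5559 mol.
Fuel reacted = 0.804 × 135 → ξ = 108.5 mol.
Outlet (n = n₀ + ν ξ):
  C₄H₁₀: 135 − 1(108.5) = 26.46
  O₂: 1478 − 6.5(108.5) = 772.2
  N₂: 5559 (inert)
  CO₂: 0 + 4(108.5) = 434.2
  H₂O: 0 + 5(108.5) = 542.7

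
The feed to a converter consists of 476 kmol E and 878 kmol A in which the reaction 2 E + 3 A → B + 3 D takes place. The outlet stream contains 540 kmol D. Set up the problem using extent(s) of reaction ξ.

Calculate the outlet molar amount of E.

116 kmol

For D: n = n₀ + 3ξ → 540 = 0 + 3ξ, giving ξ = 180 kmol.
Outlet amounts (n = n₀ + ν ξ):
  E: 476 − 2(180) = 116
  A: 878 − 3(180) = 338
  B: 0 + 1(180) = 180
  D: 0 + 3(180) = 540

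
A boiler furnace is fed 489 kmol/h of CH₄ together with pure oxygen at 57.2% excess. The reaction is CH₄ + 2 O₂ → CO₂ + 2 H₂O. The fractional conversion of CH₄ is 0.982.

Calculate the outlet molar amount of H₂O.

960 kmol/h

Stoichiometric O₂ = 2 × 489 = 978 kmol/h; O₂ fed = 978 × 1.572 = 1537 kmol/h.
Fuel reacted = 0.982 × 489 → ξ = 480.2 kmol/h.
Outlet (n = n₀ + ν ξ):
  CH₄: 489 − 1(480.2) = 8.802
  O₂: 1537 − 2(480.2) = 577
  CO₂: 0 + 1(480.2) = 480.2
  H₂O: 0 + 2(480.2) = 960.4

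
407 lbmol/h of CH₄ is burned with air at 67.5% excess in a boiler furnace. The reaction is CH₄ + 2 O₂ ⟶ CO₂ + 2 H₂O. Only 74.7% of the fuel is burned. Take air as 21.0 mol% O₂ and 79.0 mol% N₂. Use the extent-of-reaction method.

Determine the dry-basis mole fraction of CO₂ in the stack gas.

0.0483

Stoichiometric O₂ = 2 × 407 = 814 lbmol/h; O₂ fed = 814 × 1.675 = 1363 lbmol/h.
N₂ fed = 1363 × 79/21 = 5129 lbmol/h.
Fuel reacted = 0.747 × 407 → ξ = 304 lbmol/h.
Outlet (n = n₀ + ν ξ):
  CH₄: 407 − 1(304) = 103
  O₂: 1363 − 2(304) = 755.4
  N₂: 5129 (inert)
  CO₂: 0 + 1(304) = 304
  H₂O: 0 + 2(304) = 608.1
Dry total = 6292 lbmol/h; y_CO₂ (dry) = 304 / 6292 = 0.04832.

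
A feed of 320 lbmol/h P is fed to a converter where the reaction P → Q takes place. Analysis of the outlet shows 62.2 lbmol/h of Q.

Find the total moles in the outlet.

For Q: n = n₀ + 1ξ → 62.2 = 0 + 1ξ, giving ξ = 62.2 lbmol/h.
Outlet amounts (n = n₀ + ν ξ):
  P: 320 − 1(62.2) = 257.8
  Q: 0 + 1(62.2) = 62.2
Total out = 257.8 + 62.2 = 320 lbmol/h.

320 lbmol/h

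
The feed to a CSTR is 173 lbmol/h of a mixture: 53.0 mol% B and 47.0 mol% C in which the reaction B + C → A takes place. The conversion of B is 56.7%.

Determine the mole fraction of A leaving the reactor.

0.43

B reacted = 0.567 × 91.69 = 51.99 lbmol/h; ν_B = −1, so ξ = 51.99/1 = 51.99 lbmol/h.
Outlet amounts (n = n₀ + ν ξ):
  B: 91.69 − 1(51.99) = 39.7
  C: 81.31 − 1(51.99) = 29.32
  A: 0 + 1(51.99) = 51.99
Total out = 121 lbmol/h; y_A = 51.99 / 121 = 0.4296.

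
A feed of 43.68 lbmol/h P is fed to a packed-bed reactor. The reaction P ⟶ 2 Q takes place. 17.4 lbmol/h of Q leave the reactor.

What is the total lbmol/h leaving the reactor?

For Q: n = n₀ + 2ξ → 17.4 = 0 + 2ξ, giving ξ = 8.7 lbmol/h.
Outlet amounts (n = n₀ + ν ξ):
  P: 43.68 − 1(8.7) = 34.98
  Q: 0 + 2(8.7) = 17.4
Total out = 34.98 + 17.4 = 52.38 lbmol/h.

52.4 lbmol/h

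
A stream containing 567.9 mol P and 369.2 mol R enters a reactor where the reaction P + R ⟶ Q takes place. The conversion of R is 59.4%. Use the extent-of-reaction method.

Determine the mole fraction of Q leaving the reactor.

R reacted = 0.594 × 369.2 = 219.3 mol; ν_R = −1, so ξ = 219.3/1 = 219.3 mol.
Outlet amounts (n = n₀ + ν ξ):
  P: 567.9 − 1(219.3) = 348.6
  R: 369.2 − 1(219.3) = 149.9
  Q: 0 + 1(219.3) = 219.3
Total out = 717.8 mol; y_Q = 219.3 / 717.8 = 0.3055.

0.306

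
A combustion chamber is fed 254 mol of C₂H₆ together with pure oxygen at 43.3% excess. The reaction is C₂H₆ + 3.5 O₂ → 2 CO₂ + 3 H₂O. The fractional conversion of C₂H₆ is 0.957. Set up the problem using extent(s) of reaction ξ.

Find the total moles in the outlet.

1650 mol

Stoichiometric O₂ = 3.5 × 254 = 889 mol; O₂ fed = 889 × 1.433 = 1274 mol.
Fuel reacted = 0.957 × 254 → ξ = 243.1 mol.
Outlet (n = n₀ + ν ξ):
  C₂H₆: 254 − 1(243.1) = 10.92
  O₂: 1274 − 3.5(243.1) = 423.2
  CO₂: 0 + 2(243.1) = 486.2
  H₂O: 0 + 3(243.1) = 729.2
Total out = 10.92 + 423.2 + 486.2 + 729.2 = 1649 mol.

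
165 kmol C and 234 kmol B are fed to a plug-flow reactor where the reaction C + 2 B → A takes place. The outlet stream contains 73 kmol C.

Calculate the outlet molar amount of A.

92 kmol

For C: n = n₀ − 1ξ → 73 = 165 − 1ξ, giving ξ = 92 kmol.
Outlet amounts (n = n₀ + ν ξ):
  C: 165 − 1(92) = 73
  B: 234 − 2(92) = 50
  A: 0 + 1(92) = 92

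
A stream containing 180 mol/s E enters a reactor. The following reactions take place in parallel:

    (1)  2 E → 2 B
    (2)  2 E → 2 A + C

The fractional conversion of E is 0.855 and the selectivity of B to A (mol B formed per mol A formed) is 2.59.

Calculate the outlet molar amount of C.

21.4 mol/s

Conversion of E: E consumed = 0.855 × 180 = 153.9 mol/s = 2ξ₁ + 2ξ₂.
Selectivity: 2ξ₁ / (2ξ₂) = 2.59 → ξ₁ = 2.59 ξ₂.
Substitute: (2·2.59 + 2) ξ₂ = 153.9 → ξ₂ = 21.43 mol/s, ξ₁ = 55.52 mol/s.
Outlet amounts (n = n₀ + Σ ν·ξ):
  E: 180 − 2(55.52) − 2(21.43) = 26.1
  B: 0 + 2(55.52) = 111
  A: 0 + 2(21.43) = 42.87
  C: 0 + 1(21.43) = 21.43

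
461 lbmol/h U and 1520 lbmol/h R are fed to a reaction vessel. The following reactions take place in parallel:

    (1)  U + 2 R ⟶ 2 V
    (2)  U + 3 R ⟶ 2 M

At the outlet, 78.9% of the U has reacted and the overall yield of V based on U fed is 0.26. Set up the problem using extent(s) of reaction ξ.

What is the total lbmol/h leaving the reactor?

1310 lbmol/h

Yield of V: 2ξ₁ / 461 = 0.26 → ξ₁ = 59.93 lbmol/h.
Conversion of U: 1ξ₁ + 1ξ₂ = 0.789 × 461 = 363.7 → ξ₂ = 303.8 lbmol/h.
Outlet amounts (n = n₀ + Σ ν·ξ):
  U: 461 − 1(59.93) − 1(303.8) = 97.27
  R: 1520 − 2(59.93) − 3(303.8) = 488.7
  V: 0 + 2(59.93) = 119.9
  M: 0 + 2(303.8) = 607.6
Total out = 97.27 + 488.7 + 119.9 + 607.6 = 1313 lbmol/h.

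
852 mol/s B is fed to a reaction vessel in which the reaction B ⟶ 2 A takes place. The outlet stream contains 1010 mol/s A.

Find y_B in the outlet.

0.256

For A: n = n₀ + 2ξ → 1010 = 0 + 2ξ, giving ξ = 505 mol/s.
Outlet amounts (n = n₀ + ν ξ):
  B: 852 − 1(505) = 347
  A: 0 + 2(505) = 1010
Total out = 1357 mol/s; y_B = 347 / 1357 = 0.2557.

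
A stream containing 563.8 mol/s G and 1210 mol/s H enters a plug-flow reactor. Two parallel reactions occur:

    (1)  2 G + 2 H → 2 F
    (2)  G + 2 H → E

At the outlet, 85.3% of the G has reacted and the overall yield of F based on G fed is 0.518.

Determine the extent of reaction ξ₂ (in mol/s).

Yield of F: 2ξ₁ / 563.8 = 0.518 → ξ₁ = 146 mol/s.
Conversion of G: 2ξ₁ + 1ξ₂ = 0.853 × 563.8 = 480.9 → ξ₂ = 188.9 mol/s.
Outlet amounts (n = n₀ + Σ ν·ξ):
  G: 563.8 − 2(146) − 1(188.9) = 82.88
  H: 1210 − 2(146) − 2(188.9) = 540.2
  F: 0 + 2(146) = 292
  E: 0 + 1(188.9) = 188.9

ξ₂ = 189 mol/s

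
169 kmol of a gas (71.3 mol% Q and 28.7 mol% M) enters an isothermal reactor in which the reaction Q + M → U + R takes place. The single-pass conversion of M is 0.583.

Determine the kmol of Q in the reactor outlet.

M reacted = 0.583 × 48.5 = 28.28 kmol; ν_M = −1, so ξ = 28.28/1 = 28.28 kmol.
Outlet amounts (n = n₀ + ν ξ):
  Q: 120.5 − 1(28.28) = 92.22
  M: 48.5 − 1(28.28) = 20.23
  U: 0 + 1(28.28) = 28.28
  R: 0 + 1(28.28) = 28.28

92.2 kmol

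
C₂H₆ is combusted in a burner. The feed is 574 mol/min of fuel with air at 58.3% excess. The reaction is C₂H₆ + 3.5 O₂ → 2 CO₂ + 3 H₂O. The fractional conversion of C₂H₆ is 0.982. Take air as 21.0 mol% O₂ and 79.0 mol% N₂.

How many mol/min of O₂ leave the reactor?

1210 mol/min

Stoichiometric O₂ = 3.5 × 574 = 2009 mol/min; O₂ fed = 2009 × 1.583 = 3180 mol/min.
N₂ fed = 3180 × 79/21 = 11960 mol/min.
Fuel reacted = 0.982 × 574 → ξ = 563.7 mol/min.
Outlet (n = n₀ + ν ξ):
  C₂H₆: 574 − 1(563.7) = 10.33
  O₂: 3180 − 3.5(563.7) = 1207
  N₂: 11960 (inert)
  CO₂: 0 + 2(563.7) = 1127
  H₂O: 0 + 3(563.7) = 1691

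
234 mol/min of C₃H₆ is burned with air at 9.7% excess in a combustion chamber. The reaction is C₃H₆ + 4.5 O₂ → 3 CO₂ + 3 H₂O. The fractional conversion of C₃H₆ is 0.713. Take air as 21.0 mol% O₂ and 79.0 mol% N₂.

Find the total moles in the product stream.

5820 mol/min

Stoichiometric O₂ = 4.5 × 234 = 1053 mol/min; O₂ fed = 1053 × 1.097 = 1155 mol/min.
N₂ fed = 1155 × 79/21 = 4346 mol/min.
Fuel reacted = 0.713 × 234 → ξ = 166.8 mol/min.
Outlet (n = n₀ + ν ξ):
  C₃H₆: 234 − 1(166.8) = 67.16
  O₂: 1155 − 4.5(166.8) = 404.4
  N₂: 4346 (inert)
  CO₂: 0 + 3(166.8) = 500.5
  H₂O: 0 + 3(166.8) = 500.5
Total out = 67.16 + 404.4 + 4346 + 500.5 + 500.5 = 5818 mol/min.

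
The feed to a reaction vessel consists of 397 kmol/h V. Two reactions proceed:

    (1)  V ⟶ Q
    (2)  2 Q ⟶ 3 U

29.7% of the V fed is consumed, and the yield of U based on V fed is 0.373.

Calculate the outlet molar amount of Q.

19.2 kmol/h

Conversion of V: V consumed = 1ξ₁ = 0.297 × 397 → ξ₁ = 117.9 kmol/h.
Yield of U: 3ξ₂ / 397 = 0.373 → ξ₂ = 49.36 kmol/h.
Outlet amounts (n = n₀ + Σ ν·ξ):
  V: 397 − 1(117.9) = 279.1
  Q: 0 + 1(117.9) − 2(49.36) = 19.19
  U: 0 + 3(49.36) = 148.1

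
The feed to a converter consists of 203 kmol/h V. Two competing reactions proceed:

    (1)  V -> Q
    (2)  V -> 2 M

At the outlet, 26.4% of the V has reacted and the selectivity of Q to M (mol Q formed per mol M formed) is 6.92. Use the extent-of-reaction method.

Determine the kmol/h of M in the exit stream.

Conversion of V: V consumed = 0.264 × 203 = 53.59 kmol/h = 1ξ₁ + 1ξ₂.
Selectivity: 1ξ₁ / (2ξ₂) = 6.92 → ξ₁ = 13.84 ξ₂.
Substitute: (1·13.84 + 1) ξ₂ = 53.59 → ξ₂ = 3.611 kmol/h, ξ₁ = 49.98 kmol/h.
Outlet amounts (n = n₀ + Σ ν·ξ):
  V: 203 − 1(49.98) − 1(3.611) = 149.4
  Q: 0 + 1(49.98) = 49.98
  M: 0 + 2(3.611) = 7.223

7.22 kmol/h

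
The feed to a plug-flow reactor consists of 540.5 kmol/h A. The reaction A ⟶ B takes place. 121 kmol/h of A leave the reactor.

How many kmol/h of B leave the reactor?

420 kmol/h

For A: n = n₀ − 1ξ → 121 = 540.5 − 1ξ, giving ξ = 419.5 kmol/h.
Outlet amounts (n = n₀ + ν ξ):
  A: 540.5 − 1(419.5) = 121
  B: 0 + 1(419.5) = 419.5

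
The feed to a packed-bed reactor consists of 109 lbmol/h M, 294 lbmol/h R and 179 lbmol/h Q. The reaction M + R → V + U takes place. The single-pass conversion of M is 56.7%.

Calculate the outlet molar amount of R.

M reacted = 0.567 × 109 = 61.8 lbmol/h; ν_M = −1, so ξ = 61.8/1 = 61.8 lbmol/h.
Outlet amounts (n = n₀ + ν ξ):
  M: 109 − 1(61.8) = 47.2
  R: 294 − 1(61.8) = 232.2
  V: 0 + 1(61.8) = 61.8
  U: 0 + 1(61.8) = 61.8
  Q: 179 (inert)

232 lbmol/h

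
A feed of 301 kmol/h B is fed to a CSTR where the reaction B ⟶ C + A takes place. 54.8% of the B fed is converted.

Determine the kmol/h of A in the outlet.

B reacted = 0.548 × 301 = 164.9 kmol/h; ν_B = −1, so ξ = 164.9/1 = 164.9 kmol/h.
Outlet amounts (n = n₀ + ν ξ):
  B: 301 − 1(164.9) = 136.1
  C: 0 + 1(164.9) = 164.9
  A: 0 + 1(164.9) = 164.9

165 kmol/h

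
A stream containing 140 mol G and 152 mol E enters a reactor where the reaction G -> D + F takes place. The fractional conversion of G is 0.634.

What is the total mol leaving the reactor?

381 mol

G reacted = 0.634 × 140 = 88.76 mol; ν_G = −1, so ξ = 88.76/1 = 88.76 mol.
Outlet amounts (n = n₀ + ν ξ):
  G: 140 − 1(88.76) = 51.24
  D: 0 + 1(88.76) = 88.76
  F: 0 + 1(88.76) = 88.76
  E: 152 (inert)
Total out = 51.24 + 88.76 + 88.76 + 152 = 380.8 mol.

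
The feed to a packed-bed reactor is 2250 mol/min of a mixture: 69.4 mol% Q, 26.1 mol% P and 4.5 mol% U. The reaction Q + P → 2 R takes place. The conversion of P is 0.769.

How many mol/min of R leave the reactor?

P reacted = 0.769 × 587.2 = 451.6 mol/min; ν_P = −1, so ξ = 451.6/1 = 451.6 mol/min.
Outlet amounts (n = n₀ + ν ξ):
  Q: 1562 − 1(451.6) = 1110
  P: 587.2 − 1(451.6) = 135.7
  R: 0 + 2(451.6) = 903.2
  U: 101.2 (inert)

903 mol/min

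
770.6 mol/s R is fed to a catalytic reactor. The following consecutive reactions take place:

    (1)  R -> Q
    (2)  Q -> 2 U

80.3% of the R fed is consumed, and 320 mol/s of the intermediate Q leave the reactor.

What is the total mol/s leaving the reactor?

1070 mol/s

Conversion of R: R consumed = 1ξ₁ = 0.803 × 770.6 → ξ₁ = 618.8 mol/s.
Q balance: n_Q = 0 + 1ξ₁ − 1ξ₂ = 320 → ξ₂ = (1·618.8 − 320)/1 = 298.8 mol/s.
Outlet amounts (n = n₀ + Σ ν·ξ):
  R: 770.6 − 1(618.8) = 151.8
  Q: 0 + 1(618.8) − 1(298.8) = 320
  U: 0 + 2(298.8) = 597.6
Total out = 151.8 + 320 + 597.6 = 1069 mol/s.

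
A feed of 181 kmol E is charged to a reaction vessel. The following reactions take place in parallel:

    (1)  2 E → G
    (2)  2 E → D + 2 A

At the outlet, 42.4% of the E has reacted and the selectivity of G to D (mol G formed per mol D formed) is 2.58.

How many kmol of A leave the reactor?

21.4 kmol

Conversion of E: E consumed = 0.424 × 181 = 76.74 kmol = 2ξ₁ + 2ξ₂.
Selectivity: 1ξ₁ / (1ξ₂) = 2.58 → ξ₁ = 2.58 ξ₂.
Substitute: (2·2.58 + 2) ξ₂ = 76.74 → ξ₂ = 10.72 kmol, ξ₁ = 27.65 kmol.
Outlet amounts (n = n₀ + Σ ν·ξ):
  E: 181 − 2(27.65) − 2(10.72) = 104.3
  G: 0 + 1(27.65) = 27.65
  D: 0 + 1(10.72) = 10.72
  A: 0 + 2(10.72) = 21.44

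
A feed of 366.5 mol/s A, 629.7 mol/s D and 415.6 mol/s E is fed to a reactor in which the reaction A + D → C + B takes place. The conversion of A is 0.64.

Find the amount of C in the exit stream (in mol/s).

A reacted = 0.64 × 366.5 = 234.6 mol/s; ν_A = −1, so ξ = 234.6/1 = 234.6 mol/s.
Outlet amounts (n = n₀ + ν ξ):
  A: 366.5 − 1(234.6) = 131.9
  D: 629.7 − 1(234.6) = 395.1
  C: 0 + 1(234.6) = 234.6
  B: 0 + 1(234.6) = 234.6
  E: 415.6 (inert)

235 mol/s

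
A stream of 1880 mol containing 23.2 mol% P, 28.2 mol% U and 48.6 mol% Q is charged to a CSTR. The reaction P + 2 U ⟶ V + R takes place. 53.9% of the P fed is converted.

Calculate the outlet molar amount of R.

P reacted = 0.539 × 436.2 = 235.1 mol; ν_P = −1, so ξ = 235.1/1 = 235.1 mol.
Outlet amounts (n = n₀ + ν ξ):
  P: 436.2 − 1(235.1) = 201.1
  U: 530.2 − 2(235.1) = 59.98
  V: 0 + 1(235.1) = 235.1
  R: 0 + 1(235.1) = 235.1
  Q: 913.7 (inert)

235 mol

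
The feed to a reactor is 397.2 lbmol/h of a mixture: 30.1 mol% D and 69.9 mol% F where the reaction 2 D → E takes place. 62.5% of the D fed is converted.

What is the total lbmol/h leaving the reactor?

D reacted = 0.625 × 119.6 = 74.72 lbmol/h; ν_D = −2, so ξ = 74.72/2 = 37.36 lbmol/h.
Outlet amounts (n = n₀ + ν ξ):
  D: 119.6 − 2(37.36) = 44.83
  E: 0 + 1(37.36) = 37.36
  F: 277.6 (inert)
Total out = 44.83 + 37.36 + 277.6 = 359.8 lbmol/h.

360 lbmol/h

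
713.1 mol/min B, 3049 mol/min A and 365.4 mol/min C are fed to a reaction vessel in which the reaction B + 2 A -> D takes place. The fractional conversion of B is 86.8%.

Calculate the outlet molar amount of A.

1810 mol/min

B reacted = 0.868 × 713.1 = 619 mol/min; ν_B = −1, so ξ = 619/1 = 619 mol/min.
Outlet amounts (n = n₀ + ν ξ):
  B: 713.1 − 1(619) = 94.13
  A: 3049 − 2(619) = 1811
  D: 0 + 1(619) = 619
  C: 365.4 (inert)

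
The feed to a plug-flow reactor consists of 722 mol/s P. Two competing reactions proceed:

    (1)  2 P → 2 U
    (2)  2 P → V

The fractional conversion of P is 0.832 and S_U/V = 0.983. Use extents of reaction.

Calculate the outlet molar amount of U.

Conversion of P: P consumed = 0.832 × 722 = 600.7 mol/s = 2ξ₁ + 2ξ₂.
Selectivity: 2ξ₁ / (1ξ₂) = 0.983 → ξ₁ = 0.4915 ξ₂.
Substitute: (2·0.4915 + 2) ξ₂ = 600.7 → ξ₂ = 201.4 mol/s, ξ₁ = 98.98 mol/s.
Outlet amounts (n = n₀ + Σ ν·ξ):
  P: 722 − 2(98.98) − 2(201.4) = 121.3
  U: 0 + 2(98.98) = 198
  V: 0 + 1(201.4) = 201.4

198 mol/s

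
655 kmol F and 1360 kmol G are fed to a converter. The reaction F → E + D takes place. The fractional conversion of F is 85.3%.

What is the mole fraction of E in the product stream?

0.217

F reacted = 0.853 × 655 = 558.7 kmol; ν_F = −1, so ξ = 558.7/1 = 558.7 kmol.
Outlet amounts (n = n₀ + ν ξ):
  F: 655 − 1(558.7) = 96.28
  E: 0 + 1(558.7) = 558.7
  D: 0 + 1(558.7) = 558.7
  G: 1360 (inert)
Total out = 2574 kmol; y_E = 558.7 / 2574 = 0.2171.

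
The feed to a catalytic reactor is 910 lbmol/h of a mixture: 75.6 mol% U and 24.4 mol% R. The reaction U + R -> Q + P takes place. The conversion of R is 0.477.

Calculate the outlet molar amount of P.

106 lbmol/h

R reacted = 0.477 × 222 = 105.9 lbmol/h; ν_R = −1, so ξ = 105.9/1 = 105.9 lbmol/h.
Outlet amounts (n = n₀ + ν ξ):
  U: 688 − 1(105.9) = 582
  R: 222 − 1(105.9) = 116.1
  Q: 0 + 1(105.9) = 105.9
  P: 0 + 1(105.9) = 105.9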